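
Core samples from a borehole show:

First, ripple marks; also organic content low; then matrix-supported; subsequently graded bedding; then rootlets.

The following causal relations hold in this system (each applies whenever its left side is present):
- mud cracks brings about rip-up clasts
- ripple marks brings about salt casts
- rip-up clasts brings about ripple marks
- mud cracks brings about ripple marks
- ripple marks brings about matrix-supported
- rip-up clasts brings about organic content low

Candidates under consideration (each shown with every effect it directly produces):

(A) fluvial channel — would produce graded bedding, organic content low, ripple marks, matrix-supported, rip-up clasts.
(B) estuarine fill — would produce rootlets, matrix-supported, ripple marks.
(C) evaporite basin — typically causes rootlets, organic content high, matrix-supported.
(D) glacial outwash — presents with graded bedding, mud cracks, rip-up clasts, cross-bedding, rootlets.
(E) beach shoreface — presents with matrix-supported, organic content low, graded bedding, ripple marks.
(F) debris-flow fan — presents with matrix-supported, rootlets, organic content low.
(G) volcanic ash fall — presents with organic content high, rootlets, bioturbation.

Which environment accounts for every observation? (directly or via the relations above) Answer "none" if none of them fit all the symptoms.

Per-candidate check:
(A) fluvial channel — does not account for rootlets
(B) estuarine fill — does not account for organic content low, graded bedding
(C) evaporite basin — fails on ripple marks, organic content low, graded bedding (predicts organic content high, not organic content low)
(D) glacial outwash — ripple marks yes (via rip-up clasts → ripple marks); organic content low yes (via rip-up clasts → organic content low); matrix-supported yes (via rip-up clasts → ripple marks → matrix-supported); graded bedding yes; rootlets yes
(E) beach shoreface — does not account for rootlets
(F) debris-flow fan — does not account for ripple marks, graded bedding
(G) volcanic ash fall — fails on ripple marks, organic content low, matrix-supported, graded bedding (predicts organic content high, not organic content low)
(D) alone accounts for all the evidence.

D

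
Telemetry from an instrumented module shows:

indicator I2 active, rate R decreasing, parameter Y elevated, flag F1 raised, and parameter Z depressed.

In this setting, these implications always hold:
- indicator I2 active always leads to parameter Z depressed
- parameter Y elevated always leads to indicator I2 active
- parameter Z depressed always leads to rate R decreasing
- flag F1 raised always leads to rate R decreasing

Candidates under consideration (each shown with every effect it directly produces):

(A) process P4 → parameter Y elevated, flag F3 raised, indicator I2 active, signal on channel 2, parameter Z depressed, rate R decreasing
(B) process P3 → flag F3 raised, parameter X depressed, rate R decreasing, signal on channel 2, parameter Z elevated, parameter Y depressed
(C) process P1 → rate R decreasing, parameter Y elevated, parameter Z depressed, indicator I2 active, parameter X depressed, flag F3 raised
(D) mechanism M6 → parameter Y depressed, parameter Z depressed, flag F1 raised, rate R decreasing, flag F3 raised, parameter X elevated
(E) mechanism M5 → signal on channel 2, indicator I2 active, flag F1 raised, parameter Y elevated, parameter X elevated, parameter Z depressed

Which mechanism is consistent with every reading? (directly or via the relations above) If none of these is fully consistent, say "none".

Testing each hypothesis:
(A) process P4 — does not account for flag F1 raised
(B) process P3 — fails on indicator I2 active, parameter Y elevated, flag F1 raised, parameter Z depressed (predicts parameter Y depressed, not parameter Y elevated; predicts parameter Z elevated, not parameter Z depressed)
(C) process P1 — indicator I2 active ✓; rate R decreasing ✓; parameter Y elevated ✓; flag F1 raised ✗; parameter Z depressed ✓
(D) mechanism M6 — indicator I2 active ✗; rate R decreasing ✓; parameter Y elevated ✗; flag F1 raised ✓; parameter Z depressed ✓
(E) mechanism M5 — indicator I2 active ✓; rate R decreasing ✓ (through flag F1 raised → rate R decreasing); parameter Y elevated ✓; flag F1 raised ✓; parameter Z depressed ✓
(E) alone accounts for all the evidence.

E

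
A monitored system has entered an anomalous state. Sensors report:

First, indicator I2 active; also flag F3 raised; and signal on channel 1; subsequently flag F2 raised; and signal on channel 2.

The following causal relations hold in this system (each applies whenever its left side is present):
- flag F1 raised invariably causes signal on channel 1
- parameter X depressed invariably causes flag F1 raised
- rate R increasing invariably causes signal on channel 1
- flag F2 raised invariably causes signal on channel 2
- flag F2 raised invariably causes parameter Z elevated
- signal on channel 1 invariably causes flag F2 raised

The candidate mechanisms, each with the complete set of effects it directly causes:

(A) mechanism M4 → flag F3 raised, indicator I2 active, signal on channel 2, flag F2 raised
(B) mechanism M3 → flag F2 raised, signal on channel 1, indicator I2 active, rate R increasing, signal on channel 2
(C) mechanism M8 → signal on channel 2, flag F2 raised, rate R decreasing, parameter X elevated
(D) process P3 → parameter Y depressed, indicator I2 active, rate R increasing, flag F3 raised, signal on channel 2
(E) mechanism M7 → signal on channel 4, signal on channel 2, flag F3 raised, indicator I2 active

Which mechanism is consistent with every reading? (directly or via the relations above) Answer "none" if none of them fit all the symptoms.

For each candidate, compare predicted effects to what was observed:
(A) mechanism M4 — indicator I2 active yes; flag F3 raised yes; signal on channel 1 NO; flag F2 raised yes; signal on channel 2 yes
(B) mechanism M3 — indicator I2 active yes; flag F3 raised NO; signal on channel 1 yes; flag F2 raised yes; signal on channel 2 yes
(C) mechanism M8 — indicator I2 active NO; flag F3 raised NO; signal on channel 1 NO; flag F2 raised yes; signal on channel 2 yes
(D) process P3 — accounts for every observation (signal on channel 1 through rate R increasing → signal on channel 1)
(E) mechanism M7 — indicator I2 active yes; flag F3 raised yes; signal on channel 1 NO; flag F2 raised NO; signal on channel 2 yes
Only (D) is consistent with every observation.

D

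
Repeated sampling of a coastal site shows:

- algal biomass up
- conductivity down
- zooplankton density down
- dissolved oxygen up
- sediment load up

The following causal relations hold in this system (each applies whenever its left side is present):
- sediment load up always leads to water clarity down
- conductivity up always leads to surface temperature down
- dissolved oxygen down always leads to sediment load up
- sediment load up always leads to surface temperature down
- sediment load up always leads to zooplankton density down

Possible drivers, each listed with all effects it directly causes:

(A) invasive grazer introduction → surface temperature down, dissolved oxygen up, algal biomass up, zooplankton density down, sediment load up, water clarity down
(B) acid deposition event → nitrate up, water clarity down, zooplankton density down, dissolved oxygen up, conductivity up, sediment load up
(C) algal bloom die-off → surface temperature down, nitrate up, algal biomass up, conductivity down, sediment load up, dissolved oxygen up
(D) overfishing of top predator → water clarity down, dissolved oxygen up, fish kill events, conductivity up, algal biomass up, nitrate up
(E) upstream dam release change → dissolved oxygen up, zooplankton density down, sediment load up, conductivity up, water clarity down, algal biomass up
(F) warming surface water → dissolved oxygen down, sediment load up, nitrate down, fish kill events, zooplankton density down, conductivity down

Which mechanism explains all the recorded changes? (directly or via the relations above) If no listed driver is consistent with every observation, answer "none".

C

For each candidate, compare predicted effects to what was observed:
(A) invasive grazer introduction — does not account for conductivity down
(B) acid deposition event — algal biomass up -; conductivity down -; zooplankton density down +; dissolved oxygen up +; sediment load up +
(C) algal bloom die-off — algal biomass up +; conductivity down +; zooplankton density down + (by sediment load up → zooplankton density down); dissolved oxygen up +; sediment load up +
(D) overfishing of top predator — algal biomass up +; conductivity down -; zooplankton density down -; dissolved oxygen up +; sediment load up -
(E) upstream dam release change — fails on conductivity down (predicts conductivity up, not conductivity down)
(F) warming surface water — algal biomass up -; conductivity down +; zooplankton density down +; dissolved oxygen up -; sediment load up +
(C) alone accounts for all the evidence.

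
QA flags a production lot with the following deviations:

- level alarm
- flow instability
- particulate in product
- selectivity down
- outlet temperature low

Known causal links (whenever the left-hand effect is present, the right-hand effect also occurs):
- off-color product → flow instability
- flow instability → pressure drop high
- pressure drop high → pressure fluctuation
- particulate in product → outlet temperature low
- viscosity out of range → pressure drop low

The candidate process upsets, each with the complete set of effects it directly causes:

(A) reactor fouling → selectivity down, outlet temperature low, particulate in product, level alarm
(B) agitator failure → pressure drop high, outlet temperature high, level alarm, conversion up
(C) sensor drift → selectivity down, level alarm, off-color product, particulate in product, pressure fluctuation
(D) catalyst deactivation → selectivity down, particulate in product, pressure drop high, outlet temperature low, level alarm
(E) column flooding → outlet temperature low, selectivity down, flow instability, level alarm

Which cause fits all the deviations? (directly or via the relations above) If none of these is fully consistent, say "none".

Per-candidate check:
(A) reactor fouling — level alarm match; flow instability miss; particulate in product match; selectivity down match; outlet temperature low match
(B) agitator failure — level alarm match; flow instability miss; particulate in product miss; selectivity down miss; outlet temperature low miss
(C) sensor drift — accounts for every observation (flow instability through off-color product → flow instability)
(D) catalyst deactivation — does not account for flow instability
(E) column flooding — does not account for particulate in product
Only (C) is consistent with every observation.

C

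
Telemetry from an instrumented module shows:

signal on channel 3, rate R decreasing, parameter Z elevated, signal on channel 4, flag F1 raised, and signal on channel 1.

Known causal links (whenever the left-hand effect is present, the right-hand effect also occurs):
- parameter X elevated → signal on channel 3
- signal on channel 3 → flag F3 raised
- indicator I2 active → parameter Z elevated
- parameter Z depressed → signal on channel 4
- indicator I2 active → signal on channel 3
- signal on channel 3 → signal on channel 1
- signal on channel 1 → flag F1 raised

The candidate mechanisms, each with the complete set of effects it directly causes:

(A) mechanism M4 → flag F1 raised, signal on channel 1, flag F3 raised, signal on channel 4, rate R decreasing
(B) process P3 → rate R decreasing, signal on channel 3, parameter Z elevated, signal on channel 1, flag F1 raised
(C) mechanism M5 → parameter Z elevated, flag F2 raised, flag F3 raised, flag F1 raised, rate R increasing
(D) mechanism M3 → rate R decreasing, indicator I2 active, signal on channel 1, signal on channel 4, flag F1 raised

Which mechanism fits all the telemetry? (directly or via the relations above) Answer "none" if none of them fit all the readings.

D

For each candidate, compare predicted effects to what was observed:
(A) mechanism M4 — signal on channel 3 -; rate R decreasing +; parameter Z elevated -; signal on channel 4 +; flag F1 raised +; signal on channel 1 +
(B) process P3 — signal on channel 3 +; rate R decreasing +; parameter Z elevated +; signal on channel 4 -; flag F1 raised +; signal on channel 1 +
(C) mechanism M5 — fails on signal on channel 3, rate R decreasing, signal on channel 4, signal on channel 1 (predicts rate R increasing, not rate R decreasing)
(D) mechanism M3 — signal on channel 3 + (by indicator I2 active → signal on channel 3); rate R decreasing +; parameter Z elevated + (by indicator I2 active → parameter Z elevated); signal on channel 4 +; flag F1 raised +; signal on channel 1 +
Only (D) is consistent with every observation.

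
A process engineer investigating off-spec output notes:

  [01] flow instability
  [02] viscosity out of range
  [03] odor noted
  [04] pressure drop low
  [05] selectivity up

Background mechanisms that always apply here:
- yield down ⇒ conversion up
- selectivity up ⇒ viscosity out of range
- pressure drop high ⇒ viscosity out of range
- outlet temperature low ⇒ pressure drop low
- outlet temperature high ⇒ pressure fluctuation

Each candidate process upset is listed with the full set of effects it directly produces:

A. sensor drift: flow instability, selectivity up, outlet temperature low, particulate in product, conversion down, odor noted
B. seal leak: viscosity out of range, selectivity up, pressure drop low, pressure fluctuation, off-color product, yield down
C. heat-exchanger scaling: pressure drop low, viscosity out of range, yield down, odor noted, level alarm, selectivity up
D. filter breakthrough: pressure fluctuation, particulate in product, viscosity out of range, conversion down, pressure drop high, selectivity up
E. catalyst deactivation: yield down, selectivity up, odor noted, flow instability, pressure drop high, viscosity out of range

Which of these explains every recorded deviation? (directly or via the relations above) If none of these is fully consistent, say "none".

Per-candidate check:
(A) sensor drift — flow instability match; viscosity out of range match (by selectivity up → viscosity out of range); odor noted match; pressure drop low match (by outlet temperature low → pressure drop low); selectivity up match
(B) seal leak — flow instability miss; viscosity out of range match; odor noted miss; pressure drop low match; selectivity up match
(C) heat-exchanger scaling — does not account for flow instability
(D) filter breakthrough — flow instability miss; viscosity out of range match; odor noted miss; pressure drop low miss; selectivity up match
(E) catalyst deactivation — fails on pressure drop low (predicts pressure drop high, not pressure drop low)
Only (A) is consistent with every observation.

A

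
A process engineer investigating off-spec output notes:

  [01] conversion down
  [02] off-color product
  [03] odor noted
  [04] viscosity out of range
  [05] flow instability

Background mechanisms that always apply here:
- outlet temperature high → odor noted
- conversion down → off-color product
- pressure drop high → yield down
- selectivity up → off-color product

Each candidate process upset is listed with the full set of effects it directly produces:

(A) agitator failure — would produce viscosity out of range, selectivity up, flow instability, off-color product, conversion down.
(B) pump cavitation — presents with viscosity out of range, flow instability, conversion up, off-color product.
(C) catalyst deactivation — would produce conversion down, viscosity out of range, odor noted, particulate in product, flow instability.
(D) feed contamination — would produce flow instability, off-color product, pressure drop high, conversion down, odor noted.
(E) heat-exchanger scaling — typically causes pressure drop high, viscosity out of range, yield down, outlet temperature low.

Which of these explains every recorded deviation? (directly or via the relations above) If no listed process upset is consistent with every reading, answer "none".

Testing each hypothesis:
(A) agitator failure — conversion down +; off-color product +; odor noted -; viscosity out of range +; flow instability +
(B) pump cavitation — fails on conversion down, odor noted (predicts conversion up, not conversion down)
(C) catalyst deactivation — conversion down +; off-color product + (through conversion down → off-color product); odor noted +; viscosity out of range +; flow instability +
(D) feed contamination — does not account for viscosity out of range
(E) heat-exchanger scaling — conversion down -; off-color product -; odor noted -; viscosity out of range +; flow instability -
(C) alone accounts for all the evidence.

C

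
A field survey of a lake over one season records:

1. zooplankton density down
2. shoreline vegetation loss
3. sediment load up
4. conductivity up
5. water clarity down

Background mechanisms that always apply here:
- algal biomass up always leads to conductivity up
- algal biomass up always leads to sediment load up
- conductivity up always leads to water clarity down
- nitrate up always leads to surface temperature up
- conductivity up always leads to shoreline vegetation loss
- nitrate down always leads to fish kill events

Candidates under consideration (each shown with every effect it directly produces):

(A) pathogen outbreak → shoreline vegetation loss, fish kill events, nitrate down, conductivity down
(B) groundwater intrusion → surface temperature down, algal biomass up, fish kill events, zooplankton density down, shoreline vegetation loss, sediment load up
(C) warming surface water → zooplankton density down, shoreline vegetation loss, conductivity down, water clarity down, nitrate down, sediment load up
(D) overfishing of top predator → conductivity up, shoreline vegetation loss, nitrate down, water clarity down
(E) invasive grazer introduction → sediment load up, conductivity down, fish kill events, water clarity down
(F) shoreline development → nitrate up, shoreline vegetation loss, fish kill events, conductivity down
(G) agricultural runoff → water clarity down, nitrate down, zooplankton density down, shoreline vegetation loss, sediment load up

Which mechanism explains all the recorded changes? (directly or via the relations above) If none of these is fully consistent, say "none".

B

For each candidate, compare predicted effects to what was observed:
(A) pathogen outbreak — fails on zooplankton density down, sediment load up, conductivity up, water clarity down (predicts conductivity down, not conductivity up)
(B) groundwater intrusion — zooplankton density down match; shoreline vegetation loss match; sediment load up match; conductivity up match (via algal biomass up → conductivity up); water clarity down match (via algal biomass up → conductivity up → water clarity down)
(C) warming surface water — fails on conductivity up (predicts conductivity down, not conductivity up)
(D) overfishing of top predator — zooplankton density down miss; shoreline vegetation loss match; sediment load up miss; conductivity up match; water clarity down match
(E) invasive grazer introduction — zooplankton density down miss; shoreline vegetation loss miss; sediment load up match; conductivity up miss; water clarity down match
(F) shoreline development — zooplankton density down miss; shoreline vegetation loss match; sediment load up miss; conductivity up miss; water clarity down miss
(G) agricultural runoff — zooplankton density down match; shoreline vegetation loss match; sediment load up match; conductivity up miss; water clarity down match
(B) is the only candidate with no mismatches.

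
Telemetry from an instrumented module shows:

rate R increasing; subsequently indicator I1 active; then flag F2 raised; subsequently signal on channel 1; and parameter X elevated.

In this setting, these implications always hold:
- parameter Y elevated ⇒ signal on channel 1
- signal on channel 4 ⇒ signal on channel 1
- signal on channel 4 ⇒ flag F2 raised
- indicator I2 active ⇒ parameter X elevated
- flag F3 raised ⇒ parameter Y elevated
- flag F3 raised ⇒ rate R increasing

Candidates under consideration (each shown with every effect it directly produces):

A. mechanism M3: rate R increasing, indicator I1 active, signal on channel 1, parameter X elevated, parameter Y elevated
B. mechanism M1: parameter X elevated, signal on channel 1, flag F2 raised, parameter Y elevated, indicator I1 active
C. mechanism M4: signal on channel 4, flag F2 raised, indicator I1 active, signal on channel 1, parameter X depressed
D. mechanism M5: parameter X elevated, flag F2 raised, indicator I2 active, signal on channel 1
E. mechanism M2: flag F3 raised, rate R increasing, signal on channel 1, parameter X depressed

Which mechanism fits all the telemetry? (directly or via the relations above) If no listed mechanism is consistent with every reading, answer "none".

Testing each hypothesis:
(A) mechanism M3 — does not account for flag F2 raised
(B) mechanism M1 — does not account for rate R increasing
(C) mechanism M4 — rate R increasing NO; indicator I1 active yes; flag F2 raised yes; signal on channel 1 yes; parameter X elevated NO
(D) mechanism M5 — does not account for rate R increasing, indicator I1 active
(E) mechanism M2 — rate R increasing yes; indicator I1 active NO; flag F2 raised NO; signal on channel 1 yes; parameter X elevated NO
No candidate is consistent with all observations.

none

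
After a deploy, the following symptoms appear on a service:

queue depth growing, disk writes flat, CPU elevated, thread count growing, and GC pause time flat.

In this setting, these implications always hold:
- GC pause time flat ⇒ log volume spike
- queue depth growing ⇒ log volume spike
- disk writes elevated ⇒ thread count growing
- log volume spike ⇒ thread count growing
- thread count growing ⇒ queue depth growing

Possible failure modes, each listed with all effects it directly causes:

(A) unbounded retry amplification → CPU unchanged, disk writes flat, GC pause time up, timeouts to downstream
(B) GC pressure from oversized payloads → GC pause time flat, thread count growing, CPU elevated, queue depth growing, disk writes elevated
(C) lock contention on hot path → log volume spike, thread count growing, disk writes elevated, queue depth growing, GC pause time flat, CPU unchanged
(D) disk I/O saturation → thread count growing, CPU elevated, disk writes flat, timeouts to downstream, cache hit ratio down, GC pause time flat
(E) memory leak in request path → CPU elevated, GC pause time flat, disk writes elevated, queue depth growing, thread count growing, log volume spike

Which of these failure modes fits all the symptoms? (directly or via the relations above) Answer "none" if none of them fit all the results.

Checking each candidate against the observations:
(A) unbounded retry amplification — queue depth growing -; disk writes flat +; CPU elevated -; thread count growing -; GC pause time flat -
(B) GC pressure from oversized payloads — fails on disk writes flat (predicts disk writes elevated, not disk writes flat)
(C) lock contention on hot path — fails on disk writes flat, CPU elevated (predicts disk writes elevated, not disk writes flat; predicts CPU unchanged, not CPU elevated)
(D) disk I/O saturation — accounts for every observation (queue depth growing via thread count growing → queue depth growing)
(E) memory leak in request path — queue depth growing +; disk writes flat -; CPU elevated +; thread count growing +; GC pause time flat +
Only (D) is consistent with every observation.

D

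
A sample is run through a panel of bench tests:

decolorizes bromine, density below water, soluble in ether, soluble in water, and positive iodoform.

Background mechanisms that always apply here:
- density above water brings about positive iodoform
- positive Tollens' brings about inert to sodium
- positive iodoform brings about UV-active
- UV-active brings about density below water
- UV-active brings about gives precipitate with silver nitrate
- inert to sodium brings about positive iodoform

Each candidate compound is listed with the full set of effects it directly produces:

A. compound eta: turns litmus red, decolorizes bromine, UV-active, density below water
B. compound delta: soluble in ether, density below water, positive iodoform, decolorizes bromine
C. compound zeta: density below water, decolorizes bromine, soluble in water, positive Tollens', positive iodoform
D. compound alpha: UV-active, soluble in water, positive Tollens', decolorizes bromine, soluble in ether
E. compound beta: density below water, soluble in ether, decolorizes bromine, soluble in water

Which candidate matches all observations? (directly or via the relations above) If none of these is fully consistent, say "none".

D

Checking each candidate against the observations:
(A) compound eta — decolorizes bromine match; density below water match; soluble in ether miss; soluble in water miss; positive iodoform miss
(B) compound delta — decolorizes bromine match; density below water match; soluble in ether match; soluble in water miss; positive iodoform match
(C) compound zeta — decolorizes bromine match; density below water match; soluble in ether miss; soluble in water match; positive iodoform match
(D) compound alpha — decolorizes bromine match; density below water match (via UV-active → density below water); soluble in ether match; soluble in water match; positive iodoform match (via positive Tollens' → inert to sodium → positive iodoform)
(E) compound beta — does not account for positive iodoform
Only (D) is consistent with every observation.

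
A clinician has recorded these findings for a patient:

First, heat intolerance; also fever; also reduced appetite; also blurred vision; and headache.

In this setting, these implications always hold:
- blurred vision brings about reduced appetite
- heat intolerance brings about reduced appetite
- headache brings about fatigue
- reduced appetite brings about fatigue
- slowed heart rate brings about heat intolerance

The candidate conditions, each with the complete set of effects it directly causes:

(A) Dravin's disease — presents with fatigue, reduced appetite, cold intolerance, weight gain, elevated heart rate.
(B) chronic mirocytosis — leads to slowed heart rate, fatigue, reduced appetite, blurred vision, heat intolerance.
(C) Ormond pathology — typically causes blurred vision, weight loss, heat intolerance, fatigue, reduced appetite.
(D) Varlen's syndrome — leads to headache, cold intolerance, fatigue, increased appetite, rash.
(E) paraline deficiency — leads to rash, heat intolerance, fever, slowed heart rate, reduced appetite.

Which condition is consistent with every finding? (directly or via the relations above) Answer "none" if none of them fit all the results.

none

Testing each hypothesis:
(A) Dravin's disease — fails on heat intolerance, fever, blurred vision, headache (predicts cold intolerance, not heat intolerance)
(B) chronic mirocytosis — heat intolerance yes; fever NO; reduced appetite yes; blurred vision yes; headache NO
(C) Ormond pathology — heat intolerance yes; fever NO; reduced appetite yes; blurred vision yes; headache NO
(D) Varlen's syndrome — fails on heat intolerance, fever, reduced appetite, blurred vision (predicts cold intolerance, not heat intolerance; predicts increased appetite, not reduced appetite)
(E) paraline deficiency — heat intolerance yes; fever yes; reduced appetite yes; blurred vision NO; headache NO
Every candidate fails on at least one observation.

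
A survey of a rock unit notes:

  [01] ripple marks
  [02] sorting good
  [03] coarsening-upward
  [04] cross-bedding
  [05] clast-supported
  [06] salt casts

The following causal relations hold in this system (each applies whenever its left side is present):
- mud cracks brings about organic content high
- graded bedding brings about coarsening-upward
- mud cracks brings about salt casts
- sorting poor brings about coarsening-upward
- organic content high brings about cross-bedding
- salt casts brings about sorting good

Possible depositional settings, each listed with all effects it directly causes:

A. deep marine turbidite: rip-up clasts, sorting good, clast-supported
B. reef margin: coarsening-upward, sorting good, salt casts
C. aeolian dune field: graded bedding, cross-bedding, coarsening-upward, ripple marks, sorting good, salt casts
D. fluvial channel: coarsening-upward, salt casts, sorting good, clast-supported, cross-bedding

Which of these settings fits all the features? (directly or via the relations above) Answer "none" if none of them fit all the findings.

none

For each candidate, compare predicted effects to what was observed:
(A) deep marine turbidite — does not account for ripple marks, coarsening-upward, cross-bedding, salt casts
(B) reef margin — ripple marks ✗; sorting good ✓; coarsening-upward ✓; cross-bedding ✗; clast-supported ✗; salt casts ✓
(C) aeolian dune field — does not account for clast-supported
(D) fluvial channel — does not account for ripple marks
None of the listed candidates fits everything.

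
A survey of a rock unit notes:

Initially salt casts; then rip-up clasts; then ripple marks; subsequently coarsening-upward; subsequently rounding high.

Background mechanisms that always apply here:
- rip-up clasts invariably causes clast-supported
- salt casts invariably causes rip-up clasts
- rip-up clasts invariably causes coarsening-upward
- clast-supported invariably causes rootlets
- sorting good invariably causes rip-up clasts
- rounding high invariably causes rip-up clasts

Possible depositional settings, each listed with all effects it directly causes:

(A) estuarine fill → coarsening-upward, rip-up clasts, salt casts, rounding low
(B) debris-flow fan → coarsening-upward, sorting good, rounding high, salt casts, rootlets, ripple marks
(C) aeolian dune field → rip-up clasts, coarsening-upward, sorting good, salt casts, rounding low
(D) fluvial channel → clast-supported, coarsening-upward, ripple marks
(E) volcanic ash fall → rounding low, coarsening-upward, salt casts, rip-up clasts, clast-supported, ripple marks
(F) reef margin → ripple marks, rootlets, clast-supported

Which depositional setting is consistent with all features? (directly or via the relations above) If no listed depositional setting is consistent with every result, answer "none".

B

Checking each candidate against the observations:
(A) estuarine fill — salt casts match; rip-up clasts match; ripple marks miss; coarsening-upward match; rounding high miss
(B) debris-flow fan — salt casts match; rip-up clasts match (through sorting good → rip-up clasts); ripple marks match; coarsening-upward match; rounding high match
(C) aeolian dune field — fails on ripple marks, rounding high (predicts rounding low, not rounding high)
(D) fluvial channel — salt casts miss; rip-up clasts miss; ripple marks match; coarsening-upward match; rounding high miss
(E) volcanic ash fall — fails on rounding high (predicts rounding low, not rounding high)
(F) reef margin — does not account for salt casts, rip-up clasts, coarsening-upward, rounding high
(B) is the only candidate with no mismatches.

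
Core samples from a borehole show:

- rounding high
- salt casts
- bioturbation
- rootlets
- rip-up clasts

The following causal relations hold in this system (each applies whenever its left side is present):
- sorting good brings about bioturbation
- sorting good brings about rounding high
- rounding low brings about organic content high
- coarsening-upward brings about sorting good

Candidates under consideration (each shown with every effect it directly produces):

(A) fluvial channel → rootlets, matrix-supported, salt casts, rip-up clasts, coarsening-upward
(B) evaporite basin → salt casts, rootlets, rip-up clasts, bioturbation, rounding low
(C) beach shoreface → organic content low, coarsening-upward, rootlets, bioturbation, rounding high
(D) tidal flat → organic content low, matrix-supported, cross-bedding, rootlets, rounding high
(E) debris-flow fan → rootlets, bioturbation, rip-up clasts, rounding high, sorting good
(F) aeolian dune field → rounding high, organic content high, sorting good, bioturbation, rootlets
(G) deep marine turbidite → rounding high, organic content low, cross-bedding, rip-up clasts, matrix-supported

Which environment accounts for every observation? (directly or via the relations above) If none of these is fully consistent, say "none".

Checking each candidate against the observations:
(A) fluvial channel — rounding high + (via coarsening-upward → sorting good → rounding high); salt casts +; bioturbation + (via coarsening-upward → sorting good → bioturbation); rootlets +; rip-up clasts +
(B) evaporite basin — fails on rounding high (predicts rounding low, not rounding high)
(C) beach shoreface — rounding high +; salt casts -; bioturbation +; rootlets +; rip-up clasts -
(D) tidal flat — rounding high +; salt casts -; bioturbation -; rootlets +; rip-up clasts -
(E) debris-flow fan — rounding high +; salt casts -; bioturbation +; rootlets +; rip-up clasts +
(F) aeolian dune field — rounding high +; salt casts -; bioturbation +; rootlets +; rip-up clasts -
(G) deep marine turbidite — does not account for salt casts, bioturbation, rootlets
Only (A) is consistent with every observation.

A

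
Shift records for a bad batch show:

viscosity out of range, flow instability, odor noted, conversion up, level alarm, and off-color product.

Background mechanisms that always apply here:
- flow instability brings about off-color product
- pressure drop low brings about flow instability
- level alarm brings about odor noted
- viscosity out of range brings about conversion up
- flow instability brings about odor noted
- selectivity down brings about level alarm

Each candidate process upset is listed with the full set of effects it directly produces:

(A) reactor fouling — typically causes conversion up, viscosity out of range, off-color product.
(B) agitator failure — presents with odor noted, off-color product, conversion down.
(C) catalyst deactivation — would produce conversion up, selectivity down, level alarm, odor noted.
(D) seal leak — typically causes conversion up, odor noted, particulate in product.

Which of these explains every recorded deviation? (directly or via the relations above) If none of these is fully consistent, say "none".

none

Checking each candidate against the observations:
(A) reactor fouling — viscosity out of range match; flow instability miss; odor noted miss; conversion up match; level alarm miss; off-color product match
(B) agitator failure — viscosity out of range miss; flow instability miss; odor noted match; conversion up miss; level alarm miss; off-color product match
(C) catalyst deactivation — viscosity out of range miss; flow instability miss; odor noted match; conversion up match; level alarm match; off-color product miss
(D) seal leak — does not account for viscosity out of range, flow instability, level alarm, off-color product
No candidate is consistent with all observations.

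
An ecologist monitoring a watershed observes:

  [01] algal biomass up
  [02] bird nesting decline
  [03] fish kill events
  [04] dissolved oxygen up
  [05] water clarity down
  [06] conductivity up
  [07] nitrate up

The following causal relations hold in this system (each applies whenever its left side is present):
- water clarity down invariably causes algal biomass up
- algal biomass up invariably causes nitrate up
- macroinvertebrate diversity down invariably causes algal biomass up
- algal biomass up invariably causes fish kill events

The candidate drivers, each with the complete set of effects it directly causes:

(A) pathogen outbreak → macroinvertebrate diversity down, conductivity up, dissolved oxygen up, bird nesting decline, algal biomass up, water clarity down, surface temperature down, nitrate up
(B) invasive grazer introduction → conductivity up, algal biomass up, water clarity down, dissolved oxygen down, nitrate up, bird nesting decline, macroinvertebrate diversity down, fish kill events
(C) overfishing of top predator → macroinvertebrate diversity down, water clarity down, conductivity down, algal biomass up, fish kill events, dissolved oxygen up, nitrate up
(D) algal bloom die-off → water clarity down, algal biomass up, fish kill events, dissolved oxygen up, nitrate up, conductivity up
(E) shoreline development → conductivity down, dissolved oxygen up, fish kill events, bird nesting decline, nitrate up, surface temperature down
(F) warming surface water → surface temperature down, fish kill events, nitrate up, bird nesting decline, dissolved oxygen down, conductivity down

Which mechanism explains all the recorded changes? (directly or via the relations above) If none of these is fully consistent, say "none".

A

Per-candidate check:
(A) pathogen outbreak — algal biomass up ✓; bird nesting decline ✓; fish kill events ✓ (via algal biomass up → fish kill events); dissolved oxygen up ✓; water clarity down ✓; conductivity up ✓; nitrate up ✓
(B) invasive grazer introduction — fails on dissolved oxygen up (predicts dissolved oxygen down, not dissolved oxygen up)
(C) overfishing of top predator — algal biomass up ✓; bird nesting decline ✗; fish kill events ✓; dissolved oxygen up ✓; water clarity down ✓; conductivity up ✗; nitrate up ✓
(D) algal bloom die-off — algal biomass up ✓; bird nesting decline ✗; fish kill events ✓; dissolved oxygen up ✓; water clarity down ✓; conductivity up ✓; nitrate up ✓
(E) shoreline development — fails on algal biomass up, water clarity down, conductivity up (predicts conductivity down, not conductivity up)
(F) warming surface water — fails on algal biomass up, dissolved oxygen up, water clarity down, conductivity up (predicts dissolved oxygen down, not dissolved oxygen up; predicts conductivity down, not conductivity up)
(A) alone accounts for all the evidence.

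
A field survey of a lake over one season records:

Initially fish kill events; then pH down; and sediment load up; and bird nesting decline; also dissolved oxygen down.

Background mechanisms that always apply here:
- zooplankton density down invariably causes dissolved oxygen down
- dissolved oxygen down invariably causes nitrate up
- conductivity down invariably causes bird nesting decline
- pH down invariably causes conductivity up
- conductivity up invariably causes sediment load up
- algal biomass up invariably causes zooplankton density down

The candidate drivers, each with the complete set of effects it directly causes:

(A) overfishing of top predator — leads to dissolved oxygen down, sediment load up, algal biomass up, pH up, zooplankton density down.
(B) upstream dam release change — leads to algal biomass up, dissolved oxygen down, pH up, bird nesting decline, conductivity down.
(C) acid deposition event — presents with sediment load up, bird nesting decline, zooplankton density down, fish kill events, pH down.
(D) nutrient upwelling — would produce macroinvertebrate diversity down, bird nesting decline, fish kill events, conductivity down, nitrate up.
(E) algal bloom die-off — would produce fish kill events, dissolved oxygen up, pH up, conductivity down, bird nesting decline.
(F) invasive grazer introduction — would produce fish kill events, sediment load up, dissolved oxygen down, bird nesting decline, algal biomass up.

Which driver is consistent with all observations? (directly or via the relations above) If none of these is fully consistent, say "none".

Per-candidate check:
(A) overfishing of top predator — fails on fish kill events, pH down, bird nesting decline (predicts pH up, not pH down)
(B) upstream dam release change — fish kill events NO; pH down NO; sediment load up NO; bird nesting decline yes; dissolved oxygen down yes
(C) acid deposition event — fish kill events yes; pH down yes; sediment load up yes; bird nesting decline yes; dissolved oxygen down yes (by zooplankton density down → dissolved oxygen down)
(D) nutrient upwelling — fish kill events yes; pH down NO; sediment load up NO; bird nesting decline yes; dissolved oxygen down NO
(E) algal bloom die-off — fish kill events yes; pH down NO; sediment load up NO; bird nesting decline yes; dissolved oxygen down NO
(F) invasive grazer introduction — fish kill events yes; pH down NO; sediment load up yes; bird nesting decline yes; dissolved oxygen down yes
(C) is the only candidate with no mismatches.

C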